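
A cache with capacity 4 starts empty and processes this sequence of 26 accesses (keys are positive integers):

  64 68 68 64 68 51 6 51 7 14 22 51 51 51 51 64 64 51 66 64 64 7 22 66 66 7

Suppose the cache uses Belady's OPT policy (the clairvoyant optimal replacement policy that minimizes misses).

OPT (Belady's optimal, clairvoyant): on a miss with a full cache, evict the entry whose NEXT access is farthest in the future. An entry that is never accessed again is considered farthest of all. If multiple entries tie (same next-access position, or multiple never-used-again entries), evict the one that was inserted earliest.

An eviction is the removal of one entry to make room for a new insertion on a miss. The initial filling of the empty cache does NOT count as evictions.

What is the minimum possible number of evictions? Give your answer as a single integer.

OPT (Belady) simulation (capacity=4):
  1. access 64: MISS. Cache: [64]
  2. access 68: MISS. Cache: [64 68]
  3. access 68: HIT. Next use of 68: step 5. Cache: [64 68]
  4. access 64: HIT. Next use of 64: step 16. Cache: [64 68]
  5. access 68: HIT. Next use of 68: never. Cache: [64 68]
  6. access 51: MISS. Cache: [64 68 51]
  7. access 6: MISS. Cache: [64 68 51 6]
  8. access 51: HIT. Next use of 51: step 12. Cache: [64 68 51 6]
  9. access 7: MISS, evict 68 (next use: never). Cache: [64 51 6 7]
  10. access 14: MISS, evict 6 (next use: never). Cache: [64 51 7 14]
  11. access 22: MISS, evict 14 (next use: never). Cache: [64 51 7 22]
  12. access 51: HIT. Next use of 51: step 13. Cache: [64 51 7 22]
  13. access 51: HIT. Next use of 51: step 14. Cache: [64 51 7 22]
  14. access 51: HIT. Next use of 51: step 15. Cache: [64 51 7 22]
  15. access 51: HIT. Next use of 51: step 18. Cache: [64 51 7 22]
  16. access 64: HIT. Next use of 64: step 17. Cache: [64 51 7 22]
  17. access 64: HIT. Next use of 64: step 20. Cache: [64 51 7 22]
  18. access 51: HIT. Next use of 51: never. Cache: [64 51 7 22]
  19. access 66: MISS, evict 51 (next use: never). Cache: [64 7 22 66]
  20. access 64: HIT. Next use of 64: step 21. Cache: [64 7 22 66]
  21. access 64: HIT. Next use of 64: never. Cache: [64 7 22 66]
  22. access 7: HIT. Next use of 7: step 26. Cache: [64 7 22 66]
  23. access 22: HIT. Next use of 22: never. Cache: [64 7 22 66]
  24. access 66: HIT. Next use of 66: step 25. Cache: [64 7 22 66]
  25. access 66: HIT. Next use of 66: never. Cache: [64 7 22 66]
  26. access 7: HIT. Next use of 7: never. Cache: [64 7 22 66]
Total: 18 hits, 8 misses, 4 evictions

Answer: 4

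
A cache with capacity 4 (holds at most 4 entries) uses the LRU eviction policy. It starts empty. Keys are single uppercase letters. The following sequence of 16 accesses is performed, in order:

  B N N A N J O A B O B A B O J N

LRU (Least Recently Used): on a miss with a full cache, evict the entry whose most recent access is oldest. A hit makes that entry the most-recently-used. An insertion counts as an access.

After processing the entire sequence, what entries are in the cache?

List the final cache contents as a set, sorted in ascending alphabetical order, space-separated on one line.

Answer: B J N O

Derivation:
LRU simulation (capacity=4):
  1. access B: MISS. Cache (LRU->MRU): [B]
  2. access N: MISS. Cache (LRU->MRU): [B N]
  3. access N: HIT. Cache (LRU->MRU): [B N]
  4. access A: MISS. Cache (LRU->MRU): [B N A]
  5. access N: HIT. Cache (LRU->MRU): [B A N]
  6. access J: MISS. Cache (LRU->MRU): [B A N J]
  7. access O: MISS, evict B. Cache (LRU->MRU): [A N J O]
  8. access A: HIT. Cache (LRU->MRU): [N J O A]
  9. access B: MISS, evict N. Cache (LRU->MRU): [J O A B]
  10. access O: HIT. Cache (LRU->MRU): [J A B O]
  11. access B: HIT. Cache (LRU->MRU): [J A O B]
  12. access A: HIT. Cache (LRU->MRU): [J O B A]
  13. access B: HIT. Cache (LRU->MRU): [J O A B]
  14. access O: HIT. Cache (LRU->MRU): [J A B O]
  15. access J: HIT. Cache (LRU->MRU): [A B O J]
  16. access N: MISS, evict A. Cache (LRU->MRU): [B O J N]
Total: 9 hits, 7 misses, 3 evictions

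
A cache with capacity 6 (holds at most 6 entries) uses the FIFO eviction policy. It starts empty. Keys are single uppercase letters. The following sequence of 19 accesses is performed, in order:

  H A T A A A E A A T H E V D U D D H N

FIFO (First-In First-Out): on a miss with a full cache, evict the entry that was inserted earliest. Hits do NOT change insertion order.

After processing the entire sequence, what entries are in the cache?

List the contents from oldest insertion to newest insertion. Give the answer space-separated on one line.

FIFO simulation (capacity=6):
  1. access H: MISS. Cache (old->new): [H]
  2. access A: MISS. Cache (old->new): [H A]
  3. access T: MISS. Cache (old->new): [H A T]
  4. access A: HIT. Cache (old->new): [H A T]
  5. access A: HIT. Cache (old->new): [H A T]
  6. access A: HIT. Cache (old->new): [H A T]
  7. access E: MISS. Cache (old->new): [H A T E]
  8. access A: HIT. Cache (old->new): [H A T E]
  9. access A: HIT. Cache (old->new): [H A T E]
  10. access T: HIT. Cache (old->new): [H A T E]
  11. access H: HIT. Cache (old->new): [H A T E]
  12. access E: HIT. Cache (old->new): [H A T E]
  13. access V: MISS. Cache (old->new): [H A T E V]
  14. access D: MISS. Cache (old->new): [H A T E V D]
  15. access U: MISS, evict H. Cache (old->new): [A T E V D U]
  16. access D: HIT. Cache (old->new): [A T E V D U]
  17. access D: HIT. Cache (old->new): [A T E V D U]
  18. access H: MISS, evict A. Cache (old->new): [T E V D U H]
  19. access N: MISS, evict T. Cache (old->new): [E V D U H N]
Total: 10 hits, 9 misses, 3 evictions

Answer: E V D U H N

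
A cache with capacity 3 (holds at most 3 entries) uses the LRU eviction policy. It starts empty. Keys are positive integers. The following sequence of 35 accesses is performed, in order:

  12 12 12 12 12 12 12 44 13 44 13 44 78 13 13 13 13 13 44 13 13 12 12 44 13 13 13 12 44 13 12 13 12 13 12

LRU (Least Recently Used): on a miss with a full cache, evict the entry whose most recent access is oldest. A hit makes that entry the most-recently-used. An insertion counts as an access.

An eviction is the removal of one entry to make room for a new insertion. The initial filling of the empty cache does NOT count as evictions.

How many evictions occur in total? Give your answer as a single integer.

Answer: 2

Derivation:
LRU simulation (capacity=3):
  1. access 12: MISS. Cache (LRU->MRU): [12]
  2. access 12: HIT. Cache (LRU->MRU): [12]
  3. access 12: HIT. Cache (LRU->MRU): [12]
  4. access 12: HIT. Cache (LRU->MRU): [12]
  5. access 12: HIT. Cache (LRU->MRU): [12]
  6. access 12: HIT. Cache (LRU->MRU): [12]
  7. access 12: HIT. Cache (LRU->MRU): [12]
  8. access 44: MISS. Cache (LRU->MRU): [12 44]
  9. access 13: MISS. Cache (LRU->MRU): [12 44 13]
  10. access 44: HIT. Cache (LRU->MRU): [12 13 44]
  11. access 13: HIT. Cache (LRU->MRU): [12 44 13]
  12. access 44: HIT. Cache (LRU->MRU): [12 13 44]
  13. access 78: MISS, evict 12. Cache (LRU->MRU): [13 44 78]
  14. access 13: HIT. Cache (LRU->MRU): [44 78 13]
  15. access 13: HIT. Cache (LRU->MRU): [44 78 13]
  16. access 13: HIT. Cache (LRU->MRU): [44 78 13]
  17. access 13: HIT. Cache (LRU->MRU): [44 78 13]
  18. access 13: HIT. Cache (LRU->MRU): [44 78 13]
  19. access 44: HIT. Cache (LRU->MRU): [78 13 44]
  20. access 13: HIT. Cache (LRU->MRU): [78 44 13]
  21. access 13: HIT. Cache (LRU->MRU): [78 44 13]
  22. access 12: MISS, evict 78. Cache (LRU->MRU): [44 13 12]
  23. access 12: HIT. Cache (LRU->MRU): [44 13 12]
  24. access 44: HIT. Cache (LRU->MRU): [13 12 44]
  25. access 13: HIT. Cache (LRU->MRU): [12 44 13]
  26. access 13: HIT. Cache (LRU->MRU): [12 44 13]
  27. access 13: HIT. Cache (LRU->MRU): [12 44 13]
  28. access 12: HIT. Cache (LRU->MRU): [44 13 12]
  29. access 44: HIT. Cache (LRU->MRU): [13 12 44]
  30. access 13: HIT. Cache (LRU->MRU): [12 44 13]
  31. access 12: HIT. Cache (LRU->MRU): [44 13 12]
  32. access 13: HIT. Cache (LRU->MRU): [44 12 13]
  33. access 12: HIT. Cache (LRU->MRU): [44 13 12]
  34. access 13: HIT. Cache (LRU->MRU): [44 12 13]
  35. access 12: HIT. Cache (LRU->MRU): [44 13 12]
Total: 30 hits, 5 misses, 2 evictions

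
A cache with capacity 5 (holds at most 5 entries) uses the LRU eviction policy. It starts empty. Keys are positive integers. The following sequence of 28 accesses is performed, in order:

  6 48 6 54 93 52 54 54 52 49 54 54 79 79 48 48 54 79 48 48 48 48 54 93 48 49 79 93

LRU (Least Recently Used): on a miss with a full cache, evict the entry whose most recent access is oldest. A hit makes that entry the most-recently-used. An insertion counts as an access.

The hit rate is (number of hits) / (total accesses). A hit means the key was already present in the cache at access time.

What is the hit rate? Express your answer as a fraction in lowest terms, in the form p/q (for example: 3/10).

LRU simulation (capacity=5):
  1. access 6: MISS. Cache (LRU->MRU): [6]
  2. access 48: MISS. Cache (LRU->MRU): [6 48]
  3. access 6: HIT. Cache (LRU->MRU): [48 6]
  4. access 54: MISS. Cache (LRU->MRU): [48 6 54]
  5. access 93: MISS. Cache (LRU->MRU): [48 6 54 93]
  6. access 52: MISS. Cache (LRU->MRU): [48 6 54 93 52]
  7. access 54: HIT. Cache (LRU->MRU): [48 6 93 52 54]
  8. access 54: HIT. Cache (LRU->MRU): [48 6 93 52 54]
  9. access 52: HIT. Cache (LRU->MRU): [48 6 93 54 52]
  10. access 49: MISS, evict 48. Cache (LRU->MRU): [6 93 54 52 49]
  11. access 54: HIT. Cache (LRU->MRU): [6 93 52 49 54]
  12. access 54: HIT. Cache (LRU->MRU): [6 93 52 49 54]
  13. access 79: MISS, evict 6. Cache (LRU->MRU): [93 52 49 54 79]
  14. access 79: HIT. Cache (LRU->MRU): [93 52 49 54 79]
  15. access 48: MISS, evict 93. Cache (LRU->MRU): [52 49 54 79 48]
  16. access 48: HIT. Cache (LRU->MRU): [52 49 54 79 48]
  17. access 54: HIT. Cache (LRU->MRU): [52 49 79 48 54]
  18. access 79: HIT. Cache (LRU->MRU): [52 49 48 54 79]
  19. access 48: HIT. Cache (LRU->MRU): [52 49 54 79 48]
  20. access 48: HIT. Cache (LRU->MRU): [52 49 54 79 48]
  21. access 48: HIT. Cache (LRU->MRU): [52 49 54 79 48]
  22. access 48: HIT. Cache (LRU->MRU): [52 49 54 79 48]
  23. access 54: HIT. Cache (LRU->MRU): [52 49 79 48 54]
  24. access 93: MISS, evict 52. Cache (LRU->MRU): [49 79 48 54 93]
  25. access 48: HIT. Cache (LRU->MRU): [49 79 54 93 48]
  26. access 49: HIT. Cache (LRU->MRU): [79 54 93 48 49]
  27. access 79: HIT. Cache (LRU->MRU): [54 93 48 49 79]
  28. access 93: HIT. Cache (LRU->MRU): [54 48 49 79 93]
Total: 19 hits, 9 misses, 4 evictions

Hit rate = 19/28

Answer: 19/28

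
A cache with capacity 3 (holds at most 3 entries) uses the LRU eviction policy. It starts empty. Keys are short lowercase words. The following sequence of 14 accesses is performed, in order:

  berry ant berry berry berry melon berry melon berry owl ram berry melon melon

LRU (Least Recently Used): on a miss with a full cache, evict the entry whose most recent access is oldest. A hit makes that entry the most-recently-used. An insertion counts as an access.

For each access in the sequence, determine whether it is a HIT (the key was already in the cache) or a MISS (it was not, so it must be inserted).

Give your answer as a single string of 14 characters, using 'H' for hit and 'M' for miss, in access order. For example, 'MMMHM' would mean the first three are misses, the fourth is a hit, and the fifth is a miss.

LRU simulation (capacity=3):
  1. access berry: MISS. Cache (LRU->MRU): [berry]
  2. access ant: MISS. Cache (LRU->MRU): [berry ant]
  3. access berry: HIT. Cache (LRU->MRU): [ant berry]
  4. access berry: HIT. Cache (LRU->MRU): [ant berry]
  5. access berry: HIT. Cache (LRU->MRU): [ant berry]
  6. access melon: MISS. Cache (LRU->MRU): [ant berry melon]
  7. access berry: HIT. Cache (LRU->MRU): [ant melon berry]
  8. access melon: HIT. Cache (LRU->MRU): [ant berry melon]
  9. access berry: HIT. Cache (LRU->MRU): [ant melon berry]
  10. access owl: MISS, evict ant. Cache (LRU->MRU): [melon berry owl]
  11. access ram: MISS, evict melon. Cache (LRU->MRU): [berry owl ram]
  12. access berry: HIT. Cache (LRU->MRU): [owl ram berry]
  13. access melon: MISS, evict owl. Cache (LRU->MRU): [ram berry melon]
  14. access melon: HIT. Cache (LRU->MRU): [ram berry melon]
Total: 8 hits, 6 misses, 3 evictions

Answer: MMHHHMHHHMMHMH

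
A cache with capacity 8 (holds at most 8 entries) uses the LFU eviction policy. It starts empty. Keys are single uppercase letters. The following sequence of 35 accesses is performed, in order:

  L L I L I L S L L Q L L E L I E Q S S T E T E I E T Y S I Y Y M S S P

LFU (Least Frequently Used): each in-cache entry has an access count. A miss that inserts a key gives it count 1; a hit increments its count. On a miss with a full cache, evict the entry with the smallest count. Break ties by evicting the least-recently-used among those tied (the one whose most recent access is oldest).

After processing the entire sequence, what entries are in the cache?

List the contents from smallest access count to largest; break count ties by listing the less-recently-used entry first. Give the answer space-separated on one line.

Answer: P Q T Y E I S L

Derivation:
LFU simulation (capacity=8):
  1. access L: MISS. Cache: [L(c=1)]
  2. access L: HIT, count now 2. Cache: [L(c=2)]
  3. access I: MISS. Cache: [I(c=1) L(c=2)]
  4. access L: HIT, count now 3. Cache: [I(c=1) L(c=3)]
  5. access I: HIT, count now 2. Cache: [I(c=2) L(c=3)]
  6. access L: HIT, count now 4. Cache: [I(c=2) L(c=4)]
  7. access S: MISS. Cache: [S(c=1) I(c=2) L(c=4)]
  8. access L: HIT, count now 5. Cache: [S(c=1) I(c=2) L(c=5)]
  9. access L: HIT, count now 6. Cache: [S(c=1) I(c=2) L(c=6)]
  10. access Q: MISS. Cache: [S(c=1) Q(c=1) I(c=2) L(c=6)]
  11. access L: HIT, count now 7. Cache: [S(c=1) Q(c=1) I(c=2) L(c=7)]
  12. access L: HIT, count now 8. Cache: [S(c=1) Q(c=1) I(c=2) L(c=8)]
  13. access E: MISS. Cache: [S(c=1) Q(c=1) E(c=1) I(c=2) L(c=8)]
  14. access L: HIT, count now 9. Cache: [S(c=1) Q(c=1) E(c=1) I(c=2) L(c=9)]
  15. access I: HIT, count now 3. Cache: [S(c=1) Q(c=1) E(c=1) I(c=3) L(c=9)]
  16. access E: HIT, count now 2. Cache: [S(c=1) Q(c=1) E(c=2) I(c=3) L(c=9)]
  17. access Q: HIT, count now 2. Cache: [S(c=1) E(c=2) Q(c=2) I(c=3) L(c=9)]
  18. access S: HIT, count now 2. Cache: [E(c=2) Q(c=2) S(c=2) I(c=3) L(c=9)]
  19. access S: HIT, count now 3. Cache: [E(c=2) Q(c=2) I(c=3) S(c=3) L(c=9)]
  20. access T: MISS. Cache: [T(c=1) E(c=2) Q(c=2) I(c=3) S(c=3) L(c=9)]
  21. access E: HIT, count now 3. Cache: [T(c=1) Q(c=2) I(c=3) S(c=3) E(c=3) L(c=9)]
  22. access T: HIT, count now 2. Cache: [Q(c=2) T(c=2) I(c=3) S(c=3) E(c=3) L(c=9)]
  23. access E: HIT, count now 4. Cache: [Q(c=2) T(c=2) I(c=3) S(c=3) E(c=4) L(c=9)]
  24. access I: HIT, count now 4. Cache: [Q(c=2) T(c=2) S(c=3) E(c=4) I(c=4) L(c=9)]
  25. access E: HIT, count now 5. Cache: [Q(c=2) T(c=2) S(c=3) I(c=4) E(c=5) L(c=9)]
  26. access T: HIT, count now 3. Cache: [Q(c=2) S(c=3) T(c=3) I(c=4) E(c=5) L(c=9)]
  27. access Y: MISS. Cache: [Y(c=1) Q(c=2) S(c=3) T(c=3) I(c=4) E(c=5) L(c=9)]
  28. access S: HIT, count now 4. Cache: [Y(c=1) Q(c=2) T(c=3) I(c=4) S(c=4) E(c=5) L(c=9)]
  29. access I: HIT, count now 5. Cache: [Y(c=1) Q(c=2) T(c=3) S(c=4) E(c=5) I(c=5) L(c=9)]
  30. access Y: HIT, count now 2. Cache: [Q(c=2) Y(c=2) T(c=3) S(c=4) E(c=5) I(c=5) L(c=9)]
  31. access Y: HIT, count now 3. Cache: [Q(c=2) T(c=3) Y(c=3) S(c=4) E(c=5) I(c=5) L(c=9)]
  32. access M: MISS. Cache: [M(c=1) Q(c=2) T(c=3) Y(c=3) S(c=4) E(c=5) I(c=5) L(c=9)]
  33. access S: HIT, count now 5. Cache: [M(c=1) Q(c=2) T(c=3) Y(c=3) E(c=5) I(c=5) S(c=5) L(c=9)]
  34. access S: HIT, count now 6. Cache: [M(c=1) Q(c=2) T(c=3) Y(c=3) E(c=5) I(c=5) S(c=6) L(c=9)]
  35. access P: MISS, evict M(c=1). Cache: [P(c=1) Q(c=2) T(c=3) Y(c=3) E(c=5) I(c=5) S(c=6) L(c=9)]
Total: 26 hits, 9 misses, 1 evictions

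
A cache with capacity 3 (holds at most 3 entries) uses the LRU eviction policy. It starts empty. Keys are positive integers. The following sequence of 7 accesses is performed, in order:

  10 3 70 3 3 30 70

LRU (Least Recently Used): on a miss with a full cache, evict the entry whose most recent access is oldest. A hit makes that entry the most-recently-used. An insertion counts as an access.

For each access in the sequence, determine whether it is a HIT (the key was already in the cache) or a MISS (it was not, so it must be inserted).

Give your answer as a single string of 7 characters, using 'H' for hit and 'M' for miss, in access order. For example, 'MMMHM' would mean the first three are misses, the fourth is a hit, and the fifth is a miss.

LRU simulation (capacity=3):
  1. access 10: MISS. Cache (LRU->MRU): [10]
  2. access 3: MISS. Cache (LRU->MRU): [10 3]
  3. access 70: MISS. Cache (LRU->MRU): [10 3 70]
  4. access 3: HIT. Cache (LRU->MRU): [10 70 3]
  5. access 3: HIT. Cache (LRU->MRU): [10 70 3]
  6. access 30: MISS, evict 10. Cache (LRU->MRU): [70 3 30]
  7. access 70: HIT. Cache (LRU->MRU): [3 30 70]
Total: 3 hits, 4 misses, 1 evictions

Answer: MMMHHMH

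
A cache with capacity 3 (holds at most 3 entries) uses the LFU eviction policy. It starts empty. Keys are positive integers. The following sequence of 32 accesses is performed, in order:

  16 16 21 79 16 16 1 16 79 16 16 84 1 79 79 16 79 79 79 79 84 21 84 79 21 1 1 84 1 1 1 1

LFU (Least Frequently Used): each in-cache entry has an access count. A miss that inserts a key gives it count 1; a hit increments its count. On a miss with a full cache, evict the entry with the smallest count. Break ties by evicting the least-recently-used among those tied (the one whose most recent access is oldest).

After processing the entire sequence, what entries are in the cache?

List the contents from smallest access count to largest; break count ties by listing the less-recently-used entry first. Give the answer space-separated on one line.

Answer: 1 16 79

Derivation:
LFU simulation (capacity=3):
  1. access 16: MISS. Cache: [16(c=1)]
  2. access 16: HIT, count now 2. Cache: [16(c=2)]
  3. access 21: MISS. Cache: [21(c=1) 16(c=2)]
  4. access 79: MISS. Cache: [21(c=1) 79(c=1) 16(c=2)]
  5. access 16: HIT, count now 3. Cache: [21(c=1) 79(c=1) 16(c=3)]
  6. access 16: HIT, count now 4. Cache: [21(c=1) 79(c=1) 16(c=4)]
  7. access 1: MISS, evict 21(c=1). Cache: [79(c=1) 1(c=1) 16(c=4)]
  8. access 16: HIT, count now 5. Cache: [79(c=1) 1(c=1) 16(c=5)]
  9. access 79: HIT, count now 2. Cache: [1(c=1) 79(c=2) 16(c=5)]
  10. access 16: HIT, count now 6. Cache: [1(c=1) 79(c=2) 16(c=6)]
  11. access 16: HIT, count now 7. Cache: [1(c=1) 79(c=2) 16(c=7)]
  12. access 84: MISS, evict 1(c=1). Cache: [84(c=1) 79(c=2) 16(c=7)]
  13. access 1: MISS, evict 84(c=1). Cache: [1(c=1) 79(c=2) 16(c=7)]
  14. access 79: HIT, count now 3. Cache: [1(c=1) 79(c=3) 16(c=7)]
  15. access 79: HIT, count now 4. Cache: [1(c=1) 79(c=4) 16(c=7)]
  16. access 16: HIT, count now 8. Cache: [1(c=1) 79(c=4) 16(c=8)]
  17. access 79: HIT, count now 5. Cache: [1(c=1) 79(c=5) 16(c=8)]
  18. access 79: HIT, count now 6. Cache: [1(c=1) 79(c=6) 16(c=8)]
  19. access 79: HIT, count now 7. Cache: [1(c=1) 79(c=7) 16(c=8)]
  20. access 79: HIT, count now 8. Cache: [1(c=1) 16(c=8) 79(c=8)]
  21. access 84: MISS, evict 1(c=1). Cache: [84(c=1) 16(c=8) 79(c=8)]
  22. access 21: MISS, evict 84(c=1). Cache: [21(c=1) 16(c=8) 79(c=8)]
  23. access 84: MISS, evict 21(c=1). Cache: [84(c=1) 16(c=8) 79(c=8)]
  24. access 79: HIT, count now 9. Cache: [84(c=1) 16(c=8) 79(c=9)]
  25. access 21: MISS, evict 84(c=1). Cache: [21(c=1) 16(c=8) 79(c=9)]
  26. access 1: MISS, evict 21(c=1). Cache: [1(c=1) 16(c=8) 79(c=9)]
  27. access 1: HIT, count now 2. Cache: [1(c=2) 16(c=8) 79(c=9)]
  28. access 84: MISS, evict 1(c=2). Cache: [84(c=1) 16(c=8) 79(c=9)]
  29. access 1: MISS, evict 84(c=1). Cache: [1(c=1) 16(c=8) 79(c=9)]
  30. access 1: HIT, count now 2. Cache: [1(c=2) 16(c=8) 79(c=9)]
  31. access 1: HIT, count now 3. Cache: [1(c=3) 16(c=8) 79(c=9)]
  32. access 1: HIT, count now 4. Cache: [1(c=4) 16(c=8) 79(c=9)]
Total: 19 hits, 13 misses, 10 evictions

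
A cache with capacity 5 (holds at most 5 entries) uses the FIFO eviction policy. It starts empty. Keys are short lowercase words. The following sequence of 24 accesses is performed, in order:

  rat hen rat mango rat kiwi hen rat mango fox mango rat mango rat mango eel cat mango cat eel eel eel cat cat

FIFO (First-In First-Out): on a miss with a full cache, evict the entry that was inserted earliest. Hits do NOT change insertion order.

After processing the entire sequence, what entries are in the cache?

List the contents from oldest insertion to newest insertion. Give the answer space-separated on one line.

FIFO simulation (capacity=5):
  1. access rat: MISS. Cache (old->new): [rat]
  2. access hen: MISS. Cache (old->new): [rat hen]
  3. access rat: HIT. Cache (old->new): [rat hen]
  4. access mango: MISS. Cache (old->new): [rat hen mango]
  5. access rat: HIT. Cache (old->new): [rat hen mango]
  6. access kiwi: MISS. Cache (old->new): [rat hen mango kiwi]
  7. access hen: HIT. Cache (old->new): [rat hen mango kiwi]
  8. access rat: HIT. Cache (old->new): [rat hen mango kiwi]
  9. access mango: HIT. Cache (old->new): [rat hen mango kiwi]
  10. access fox: MISS. Cache (old->new): [rat hen mango kiwi fox]
  11. access mango: HIT. Cache (old->new): [rat hen mango kiwi fox]
  12. access rat: HIT. Cache (old->new): [rat hen mango kiwi fox]
  13. access mango: HIT. Cache (old->new): [rat hen mango kiwi fox]
  14. access rat: HIT. Cache (old->new): [rat hen mango kiwi fox]
  15. access mango: HIT. Cache (old->new): [rat hen mango kiwi fox]
  16. access eel: MISS, evict rat. Cache (old->new): [hen mango kiwi fox eel]
  17. access cat: MISS, evict hen. Cache (old->new): [mango kiwi fox eel cat]
  18. access mango: HIT. Cache (old->new): [mango kiwi fox eel cat]
  19. access cat: HIT. Cache (old->new): [mango kiwi fox eel cat]
  20. access eel: HIT. Cache (old->new): [mango kiwi fox eel cat]
  21. access eel: HIT. Cache (old->new): [mango kiwi fox eel cat]
  22. access eel: HIT. Cache (old->new): [mango kiwi fox eel cat]
  23. access cat: HIT. Cache (old->new): [mango kiwi fox eel cat]
  24. access cat: HIT. Cache (old->new): [mango kiwi fox eel cat]
Total: 17 hits, 7 misses, 2 evictions

Answer: mango kiwi fox eel cat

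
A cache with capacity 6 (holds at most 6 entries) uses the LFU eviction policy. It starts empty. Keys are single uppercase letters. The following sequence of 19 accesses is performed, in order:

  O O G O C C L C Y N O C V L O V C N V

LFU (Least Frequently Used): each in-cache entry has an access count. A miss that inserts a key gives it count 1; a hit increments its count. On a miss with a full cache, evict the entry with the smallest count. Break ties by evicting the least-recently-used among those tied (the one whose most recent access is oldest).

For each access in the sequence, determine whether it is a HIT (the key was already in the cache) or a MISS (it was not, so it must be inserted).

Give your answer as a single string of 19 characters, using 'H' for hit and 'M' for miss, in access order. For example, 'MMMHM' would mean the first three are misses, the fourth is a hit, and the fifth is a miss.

Answer: MHMHMHMHMMHHMHHHHHH

Derivation:
LFU simulation (capacity=6):
  1. access O: MISS. Cache: [O(c=1)]
  2. access O: HIT, count now 2. Cache: [O(c=2)]
  3. access G: MISS. Cache: [G(c=1) O(c=2)]
  4. access O: HIT, count now 3. Cache: [G(c=1) O(c=3)]
  5. access C: MISS. Cache: [G(c=1) C(c=1) O(c=3)]
  6. access C: HIT, count now 2. Cache: [G(c=1) C(c=2) O(c=3)]
  7. access L: MISS. Cache: [G(c=1) L(c=1) C(c=2) O(c=3)]
  8. access C: HIT, count now 3. Cache: [G(c=1) L(c=1) O(c=3) C(c=3)]
  9. access Y: MISS. Cache: [G(c=1) L(c=1) Y(c=1) O(c=3) C(c=3)]
  10. access N: MISS. Cache: [G(c=1) L(c=1) Y(c=1) N(c=1) O(c=3) C(c=3)]
  11. access O: HIT, count now 4. Cache: [G(c=1) L(c=1) Y(c=1) N(c=1) C(c=3) O(c=4)]
  12. access C: HIT, count now 4. Cache: [G(c=1) L(c=1) Y(c=1) N(c=1) O(c=4) C(c=4)]
  13. access V: MISS, evict G(c=1). Cache: [L(c=1) Y(c=1) N(c=1) V(c=1) O(c=4) C(c=4)]
  14. access L: HIT, count now 2. Cache: [Y(c=1) N(c=1) V(c=1) L(c=2) O(c=4) C(c=4)]
  15. access O: HIT, count now 5. Cache: [Y(c=1) N(c=1) V(c=1) L(c=2) C(c=4) O(c=5)]
  16. access V: HIT, count now 2. Cache: [Y(c=1) N(c=1) L(c=2) V(c=2) C(c=4) O(c=5)]
  17. access C: HIT, count now 5. Cache: [Y(c=1) N(c=1) L(c=2) V(c=2) O(c=5) C(c=5)]
  18. access N: HIT, count now 2. Cache: [Y(c=1) L(c=2) V(c=2) N(c=2) O(c=5) C(c=5)]
  19. access V: HIT, count now 3. Cache: [Y(c=1) L(c=2) N(c=2) V(c=3) O(c=5) C(c=5)]
Total: 12 hits, 7 misses, 1 evictions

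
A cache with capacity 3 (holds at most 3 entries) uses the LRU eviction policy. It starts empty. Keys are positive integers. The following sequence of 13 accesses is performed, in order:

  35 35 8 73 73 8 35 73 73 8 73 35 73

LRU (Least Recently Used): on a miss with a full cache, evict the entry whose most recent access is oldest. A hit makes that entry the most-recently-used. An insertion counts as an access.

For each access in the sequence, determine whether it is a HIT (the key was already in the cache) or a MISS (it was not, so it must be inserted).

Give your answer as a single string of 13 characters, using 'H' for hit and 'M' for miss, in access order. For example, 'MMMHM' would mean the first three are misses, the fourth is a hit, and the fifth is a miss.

Answer: MHMMHHHHHHHHH

Derivation:
LRU simulation (capacity=3):
  1. access 35: MISS. Cache (LRU->MRU): [35]
  2. access 35: HIT. Cache (LRU->MRU): [35]
  3. access 8: MISS. Cache (LRU->MRU): [35 8]
  4. access 73: MISS. Cache (LRU->MRU): [35 8 73]
  5. access 73: HIT. Cache (LRU->MRU): [35 8 73]
  6. access 8: HIT. Cache (LRU->MRU): [35 73 8]
  7. access 35: HIT. Cache (LRU->MRU): [73 8 35]
  8. access 73: HIT. Cache (LRU->MRU): [8 35 73]
  9. access 73: HIT. Cache (LRU->MRU): [8 35 73]
  10. access 8: HIT. Cache (LRU->MRU): [35 73 8]
  11. access 73: HIT. Cache (LRU->MRU): [35 8 73]
  12. access 35: HIT. Cache (LRU->MRU): [8 73 35]
  13. access 73: HIT. Cache (LRU->MRU): [8 35 73]
Total: 10 hits, 3 misses, 0 evictions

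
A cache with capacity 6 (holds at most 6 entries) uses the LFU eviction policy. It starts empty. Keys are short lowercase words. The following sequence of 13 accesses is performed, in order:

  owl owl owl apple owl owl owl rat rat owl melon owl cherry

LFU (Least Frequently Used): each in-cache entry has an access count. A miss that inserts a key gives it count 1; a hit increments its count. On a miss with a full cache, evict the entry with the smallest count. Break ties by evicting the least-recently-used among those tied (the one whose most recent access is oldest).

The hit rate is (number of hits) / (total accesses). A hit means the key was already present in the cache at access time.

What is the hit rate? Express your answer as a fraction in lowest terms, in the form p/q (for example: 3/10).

LFU simulation (capacity=6):
  1. access owl: MISS. Cache: [owl(c=1)]
  2. access owl: HIT, count now 2. Cache: [owl(c=2)]
  3. access owl: HIT, count now 3. Cache: [owl(c=3)]
  4. access apple: MISS. Cache: [apple(c=1) owl(c=3)]
  5. access owl: HIT, count now 4. Cache: [apple(c=1) owl(c=4)]
  6. access owl: HIT, count now 5. Cache: [apple(c=1) owl(c=5)]
  7. access owl: HIT, count now 6. Cache: [apple(c=1) owl(c=6)]
  8. access rat: MISS. Cache: [apple(c=1) rat(c=1) owl(c=6)]
  9. access rat: HIT, count now 2. Cache: [apple(c=1) rat(c=2) owl(c=6)]
  10. access owl: HIT, count now 7. Cache: [apple(c=1) rat(c=2) owl(c=7)]
  11. access melon: MISS. Cache: [apple(c=1) melon(c=1) rat(c=2) owl(c=7)]
  12. access owl: HIT, count now 8. Cache: [apple(c=1) melon(c=1) rat(c=2) owl(c=8)]
  13. access cherry: MISS. Cache: [apple(c=1) melon(c=1) cherry(c=1) rat(c=2) owl(c=8)]
Total: 8 hits, 5 misses, 0 evictions

Hit rate = 8/13

Answer: 8/13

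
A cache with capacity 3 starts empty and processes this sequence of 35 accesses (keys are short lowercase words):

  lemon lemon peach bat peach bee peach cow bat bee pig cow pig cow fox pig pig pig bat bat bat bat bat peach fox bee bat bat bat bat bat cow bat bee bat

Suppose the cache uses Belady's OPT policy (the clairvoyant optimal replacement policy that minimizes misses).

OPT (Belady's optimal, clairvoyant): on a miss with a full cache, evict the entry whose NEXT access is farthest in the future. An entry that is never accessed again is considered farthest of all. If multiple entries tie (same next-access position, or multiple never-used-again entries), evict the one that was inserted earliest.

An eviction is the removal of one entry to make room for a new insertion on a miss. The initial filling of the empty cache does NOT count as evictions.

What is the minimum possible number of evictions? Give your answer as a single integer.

OPT (Belady) simulation (capacity=3):
  1. access lemon: MISS. Cache: [lemon]
  2. access lemon: HIT. Next use of lemon: never. Cache: [lemon]
  3. access peach: MISS. Cache: [lemon peach]
  4. access bat: MISS. Cache: [lemon peach bat]
  5. access peach: HIT. Next use of peach: step 7. Cache: [lemon peach bat]
  6. access bee: MISS, evict lemon (next use: never). Cache: [peach bat bee]
  7. access peach: HIT. Next use of peach: step 24. Cache: [peach bat bee]
  8. access cow: MISS, evict peach (next use: step 24). Cache: [bat bee cow]
  9. access bat: HIT. Next use of bat: step 19. Cache: [bat bee cow]
  10. access bee: HIT. Next use of bee: step 26. Cache: [bat bee cow]
  11. access pig: MISS, evict bee (next use: step 26). Cache: [bat cow pig]
  12. access cow: HIT. Next use of cow: step 14. Cache: [bat cow pig]
  13. access pig: HIT. Next use of pig: step 16. Cache: [bat cow pig]
  14. access cow: HIT. Next use of cow: step 32. Cache: [bat cow pig]
  15. access fox: MISS, evict cow (next use: step 32). Cache: [bat pig fox]
  16. access pig: HIT. Next use of pig: step 17. Cache: [bat pig fox]
  17. access pig: HIT. Next use of pig: step 18. Cache: [bat pig fox]
  18. access pig: HIT. Next use of pig: never. Cache: [bat pig fox]
  19. access bat: HIT. Next use of bat: step 20. Cache: [bat pig fox]
  20. access bat: HIT. Next use of bat: step 21. Cache: [bat pig fox]
  21. access bat: HIT. Next use of bat: step 22. Cache: [bat pig fox]
  22. access bat: HIT. Next use of bat: step 23. Cache: [bat pig fox]
  23. access bat: HIT. Next use of bat: step 27. Cache: [bat pig fox]
  24. access peach: MISS, evict pig (next use: never). Cache: [bat fox peach]
  25. access fox: HIT. Next use of fox: never. Cache: [bat fox peach]
  26. access bee: MISS, evict fox (next use: never). Cache: [bat peach bee]
  27. access bat: HIT. Next use of bat: step 28. Cache: [bat peach bee]
  28. access bat: HIT. Next use of bat: step 29. Cache: [bat peach bee]
  29. access bat: HIT. Next use of bat: step 30. Cache: [bat peach bee]
  30. access bat: HIT. Next use of bat: step 31. Cache: [bat peach bee]
  31. access bat: HIT. Next use of bat: step 33. Cache: [bat peach bee]
  32. access cow: MISS, evict peach (next use: never). Cache: [bat bee cow]
  33. access bat: HIT. Next use of bat: step 35. Cache: [bat bee cow]
  34. access bee: HIT. Next use of bee: never. Cache: [bat bee cow]
  35. access bat: HIT. Next use of bat: never. Cache: [bat bee cow]
Total: 25 hits, 10 misses, 7 evictions

Answer: 7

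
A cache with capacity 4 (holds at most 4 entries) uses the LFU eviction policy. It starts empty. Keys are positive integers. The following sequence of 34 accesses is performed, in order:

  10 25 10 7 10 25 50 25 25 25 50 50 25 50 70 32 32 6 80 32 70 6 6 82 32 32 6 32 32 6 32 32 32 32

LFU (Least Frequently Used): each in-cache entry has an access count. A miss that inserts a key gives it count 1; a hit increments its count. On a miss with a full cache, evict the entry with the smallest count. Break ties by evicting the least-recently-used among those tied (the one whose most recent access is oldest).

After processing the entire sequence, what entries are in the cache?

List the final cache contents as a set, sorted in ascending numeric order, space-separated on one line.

Answer: 10 25 32 50

Derivation:
LFU simulation (capacity=4):
  1. access 10: MISS. Cache: [10(c=1)]
  2. access 25: MISS. Cache: [10(c=1) 25(c=1)]
  3. access 10: HIT, count now 2. Cache: [25(c=1) 10(c=2)]
  4. access 7: MISS. Cache: [25(c=1) 7(c=1) 10(c=2)]
  5. access 10: HIT, count now 3. Cache: [25(c=1) 7(c=1) 10(c=3)]
  6. access 25: HIT, count now 2. Cache: [7(c=1) 25(c=2) 10(c=3)]
  7. access 50: MISS. Cache: [7(c=1) 50(c=1) 25(c=2) 10(c=3)]
  8. access 25: HIT, count now 3. Cache: [7(c=1) 50(c=1) 10(c=3) 25(c=3)]
  9. access 25: HIT, count now 4. Cache: [7(c=1) 50(c=1) 10(c=3) 25(c=4)]
  10. access 25: HIT, count now 5. Cache: [7(c=1) 50(c=1) 10(c=3) 25(c=5)]
  11. access 50: HIT, count now 2. Cache: [7(c=1) 50(c=2) 10(c=3) 25(c=5)]
  12. access 50: HIT, count now 3. Cache: [7(c=1) 10(c=3) 50(c=3) 25(c=5)]
  13. access 25: HIT, count now 6. Cache: [7(c=1) 10(c=3) 50(c=3) 25(c=6)]
  14. access 50: HIT, count now 4. Cache: [7(c=1) 10(c=3) 50(c=4) 25(c=6)]
  15. access 70: MISS, evict 7(c=1). Cache: [70(c=1) 10(c=3) 50(c=4) 25(c=6)]
  16. access 32: MISS, evict 70(c=1). Cache: [32(c=1) 10(c=3) 50(c=4) 25(c=6)]
  17. access 32: HIT, count now 2. Cache: [32(c=2) 10(c=3) 50(c=4) 25(c=6)]
  18. access 6: MISS, evict 32(c=2). Cache: [6(c=1) 10(c=3) 50(c=4) 25(c=6)]
  19. access 80: MISS, evict 6(c=1). Cache: [80(c=1) 10(c=3) 50(c=4) 25(c=6)]
  20. access 32: MISS, evict 80(c=1). Cache: [32(c=1) 10(c=3) 50(c=4) 25(c=6)]
  21. access 70: MISS, evict 32(c=1). Cache: [70(c=1) 10(c=3) 50(c=4) 25(c=6)]
  22. access 6: MISS, evict 70(c=1). Cache: [6(c=1) 10(c=3) 50(c=4) 25(c=6)]
  23. access 6: HIT, count now 2. Cache: [6(c=2) 10(c=3) 50(c=4) 25(c=6)]
  24. access 82: MISS, evict 6(c=2). Cache: [82(c=1) 10(c=3) 50(c=4) 25(c=6)]
  25. access 32: MISS, evict 82(c=1). Cache: [32(c=1) 10(c=3) 50(c=4) 25(c=6)]
  26. access 32: HIT, count now 2. Cache: [32(c=2) 10(c=3) 50(c=4) 25(c=6)]
  27. access 6: MISS, evict 32(c=2). Cache: [6(c=1) 10(c=3) 50(c=4) 25(c=6)]
  28. access 32: MISS, evict 6(c=1). Cache: [32(c=1) 10(c=3) 50(c=4) 25(c=6)]
  29. access 32: HIT, count now 2. Cache: [32(c=2) 10(c=3) 50(c=4) 25(c=6)]
  30. access 6: MISS, evict 32(c=2). Cache: [6(c=1) 10(c=3) 50(c=4) 25(c=6)]
  31. access 32: MISS, evict 6(c=1). Cache: [32(c=1) 10(c=3) 50(c=4) 25(c=6)]
  32. access 32: HIT, count now 2. Cache: [32(c=2) 10(c=3) 50(c=4) 25(c=6)]
  33. access 32: HIT, count now 3. Cache: [10(c=3) 32(c=3) 50(c=4) 25(c=6)]
  34. access 32: HIT, count now 4. Cache: [10(c=3) 50(c=4) 32(c=4) 25(c=6)]
Total: 17 hits, 17 misses, 13 evictions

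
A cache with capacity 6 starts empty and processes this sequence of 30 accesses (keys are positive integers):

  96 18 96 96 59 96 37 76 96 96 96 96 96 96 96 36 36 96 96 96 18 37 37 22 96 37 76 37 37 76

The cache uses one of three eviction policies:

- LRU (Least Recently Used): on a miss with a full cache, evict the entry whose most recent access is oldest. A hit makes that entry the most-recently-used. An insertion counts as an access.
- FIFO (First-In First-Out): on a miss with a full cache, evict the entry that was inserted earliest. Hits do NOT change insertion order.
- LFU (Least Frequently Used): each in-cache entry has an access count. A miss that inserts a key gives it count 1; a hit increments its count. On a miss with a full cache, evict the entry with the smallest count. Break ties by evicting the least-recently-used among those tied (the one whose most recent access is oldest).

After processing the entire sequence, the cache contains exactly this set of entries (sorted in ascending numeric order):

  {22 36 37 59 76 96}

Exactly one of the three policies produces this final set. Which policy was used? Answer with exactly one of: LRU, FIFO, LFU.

Simulating under each policy and comparing final sets:
  LRU: final set = {18 22 36 37 76 96} -> differs
  FIFO: final set = {22 36 37 59 76 96} -> MATCHES target
  LFU: final set = {18 22 36 37 76 96} -> differs
Only FIFO produces the target set.

Answer: FIFO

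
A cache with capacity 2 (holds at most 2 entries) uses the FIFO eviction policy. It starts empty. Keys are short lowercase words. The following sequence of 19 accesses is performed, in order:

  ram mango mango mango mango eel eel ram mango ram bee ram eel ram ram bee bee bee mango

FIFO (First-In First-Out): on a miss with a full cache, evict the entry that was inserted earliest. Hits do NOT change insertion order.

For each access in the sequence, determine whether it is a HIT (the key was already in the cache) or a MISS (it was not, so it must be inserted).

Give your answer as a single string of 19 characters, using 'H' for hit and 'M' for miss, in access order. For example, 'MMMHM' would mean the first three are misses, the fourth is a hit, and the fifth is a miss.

Answer: MMHHHMHMMHMMMHHMHHM

Derivation:
FIFO simulation (capacity=2):
  1. access ram: MISS. Cache (old->new): [ram]
  2. access mango: MISS. Cache (old->new): [ram mango]
  3. access mango: HIT. Cache (old->new): [ram mango]
  4. access mango: HIT. Cache (old->new): [ram mango]
  5. access mango: HIT. Cache (old->new): [ram mango]
  6. access eel: MISS, evict ram. Cache (old->new): [mango eel]
  7. access eel: HIT. Cache (old->new): [mango eel]
  8. access ram: MISS, evict mango. Cache (old->new): [eel ram]
  9. access mango: MISS, evict eel. Cache (old->new): [ram mango]
  10. access ram: HIT. Cache (old->new): [ram mango]
  11. access bee: MISS, evict ram. Cache (old->new): [mango bee]
  12. access ram: MISS, evict mango. Cache (old->new): [bee ram]
  13. access eel: MISS, evict bee. Cache (old->new): [ram eel]
  14. access ram: HIT. Cache (old->new): [ram eel]
  15. access ram: HIT. Cache (old->new): [ram eel]
  16. access bee: MISS, evict ram. Cache (old->new): [eel bee]
  17. access bee: HIT. Cache (old->new): [eel bee]
  18. access bee: HIT. Cache (old->new): [eel bee]
  19. access mango: MISS, evict eel. Cache (old->new): [bee mango]
Total: 9 hits, 10 misses, 8 evictions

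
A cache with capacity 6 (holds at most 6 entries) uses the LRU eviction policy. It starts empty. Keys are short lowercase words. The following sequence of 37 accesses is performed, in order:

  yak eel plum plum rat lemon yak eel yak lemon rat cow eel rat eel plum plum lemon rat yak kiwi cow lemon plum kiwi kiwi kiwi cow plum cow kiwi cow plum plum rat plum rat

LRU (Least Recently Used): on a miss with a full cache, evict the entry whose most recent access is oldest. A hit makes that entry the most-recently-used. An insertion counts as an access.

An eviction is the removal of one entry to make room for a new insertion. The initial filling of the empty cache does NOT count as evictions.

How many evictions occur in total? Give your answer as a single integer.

LRU simulation (capacity=6):
  1. access yak: MISS. Cache (LRU->MRU): [yak]
  2. access eel: MISS. Cache (LRU->MRU): [yak eel]
  3. access plum: MISS. Cache (LRU->MRU): [yak eel plum]
  4. access plum: HIT. Cache (LRU->MRU): [yak eel plum]
  5. access rat: MISS. Cache (LRU->MRU): [yak eel plum rat]
  6. access lemon: MISS. Cache (LRU->MRU): [yak eel plum rat lemon]
  7. access yak: HIT. Cache (LRU->MRU): [eel plum rat lemon yak]
  8. access eel: HIT. Cache (LRU->MRU): [plum rat lemon yak eel]
  9. access yak: HIT. Cache (LRU->MRU): [plum rat lemon eel yak]
  10. access lemon: HIT. Cache (LRU->MRU): [plum rat eel yak lemon]
  11. access rat: HIT. Cache (LRU->MRU): [plum eel yak lemon rat]
  12. access cow: MISS. Cache (LRU->MRU): [plum eel yak lemon rat cow]
  13. access eel: HIT. Cache (LRU->MRU): [plum yak lemon rat cow eel]
  14. access rat: HIT. Cache (LRU->MRU): [plum yak lemon cow eel rat]
  15. access eel: HIT. Cache (LRU->MRU): [plum yak lemon cow rat eel]
  16. access plum: HIT. Cache (LRU->MRU): [yak lemon cow rat eel plum]
  17. access plum: HIT. Cache (LRU->MRU): [yak lemon cow rat eel plum]
  18. access lemon: HIT. Cache (LRU->MRU): [yak cow rat eel plum lemon]
  19. access rat: HIT. Cache (LRU->MRU): [yak cow eel plum lemon rat]
  20. access yak: HIT. Cache (LRU->MRU): [cow eel plum lemon rat yak]
  21. access kiwi: MISS, evict cow. Cache (LRU->MRU): [eel plum lemon rat yak kiwi]
  22. access cow: MISS, evict eel. Cache (LRU->MRU): [plum lemon rat yak kiwi cow]
  23. access lemon: HIT. Cache (LRU->MRU): [plum rat yak kiwi cow lemon]
  24. access plum: HIT. Cache (LRU->MRU): [rat yak kiwi cow lemon plum]
  25. access kiwi: HIT. Cache (LRU->MRU): [rat yak cow lemon plum kiwi]
  26. access kiwi: HIT. Cache (LRU->MRU): [rat yak cow lemon plum kiwi]
  27. access kiwi: HIT. Cache (LRU->MRU): [rat yak cow lemon plum kiwi]
  28. access cow: HIT. Cache (LRU->MRU): [rat yak lemon plum kiwi cow]
  29. access plum: HIT. Cache (LRU->MRU): [rat yak lemon kiwi cow plum]
  30. access cow: HIT. Cache (LRU->MRU): [rat yak lemon kiwi plum cow]
  31. access kiwi: HIT. Cache (LRU->MRU): [rat yak lemon plum cow kiwi]
  32. access cow: HIT. Cache (LRU->MRU): [rat yak lemon plum kiwi cow]
  33. access plum: HIT. Cache (LRU->MRU): [rat yak lemon kiwi cow plum]
  34. access plum: HIT. Cache (LRU->MRU): [rat yak lemon kiwi cow plum]
  35. access rat: HIT. Cache (LRU->MRU): [yak lemon kiwi cow plum rat]
  36. access plum: HIT. Cache (LRU->MRU): [yak lemon kiwi cow rat plum]
  37. access rat: HIT. Cache (LRU->MRU): [yak lemon kiwi cow plum rat]
Total: 29 hits, 8 misses, 2 evictions

Answer: 2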